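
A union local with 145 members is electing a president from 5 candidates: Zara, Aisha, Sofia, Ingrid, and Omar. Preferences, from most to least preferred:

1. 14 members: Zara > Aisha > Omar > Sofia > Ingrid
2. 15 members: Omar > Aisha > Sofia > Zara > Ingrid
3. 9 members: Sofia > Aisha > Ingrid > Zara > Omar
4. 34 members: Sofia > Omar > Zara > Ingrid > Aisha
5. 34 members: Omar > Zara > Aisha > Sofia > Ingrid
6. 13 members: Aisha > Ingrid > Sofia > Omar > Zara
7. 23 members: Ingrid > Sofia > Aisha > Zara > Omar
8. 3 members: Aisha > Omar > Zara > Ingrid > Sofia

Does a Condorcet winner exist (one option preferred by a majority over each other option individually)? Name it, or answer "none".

none

Checking pairwise contests:
Sofia beats Zara 94–51.
Zara beats Aisha 82–63.
Aisha beats Sofia 79–66.
Zara beats Ingrid 100–45.
Sofia beats Omar 79–66.
Every option loses at least one head-to-head, so there is no Condorcet winner.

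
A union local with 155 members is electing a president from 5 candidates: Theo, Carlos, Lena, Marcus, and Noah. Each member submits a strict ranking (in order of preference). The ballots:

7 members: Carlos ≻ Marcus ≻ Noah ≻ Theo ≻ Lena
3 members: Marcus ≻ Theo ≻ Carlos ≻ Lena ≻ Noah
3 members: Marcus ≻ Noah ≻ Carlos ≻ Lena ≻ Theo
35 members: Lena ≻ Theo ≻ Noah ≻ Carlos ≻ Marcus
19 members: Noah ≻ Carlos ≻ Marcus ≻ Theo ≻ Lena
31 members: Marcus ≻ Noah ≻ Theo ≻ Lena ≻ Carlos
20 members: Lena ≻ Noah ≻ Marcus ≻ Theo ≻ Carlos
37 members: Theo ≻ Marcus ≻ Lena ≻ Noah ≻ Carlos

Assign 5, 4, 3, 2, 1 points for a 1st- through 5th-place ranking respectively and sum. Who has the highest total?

Theo

Theo: 7·2 + 3·4 + 3·1 + 35·4 + 19·2 + 31·3 + 20·2 + 37·5 = 525
Carlos: 7·5 + 3·3 + 3·3 + 35·2 + 19·4 + 31·1 + 20·1 + 37·1 = 287
Lena: 7·1 + 3·2 + 3·2 + 35·5 + 19·1 + 31·2 + 20·5 + 37·3 = 486
Marcus: 7·4 + 3·5 + 3·5 + 35·1 + 19·3 + 31·5 + 20·3 + 37·4 = 513
Noah: 7·3 + 3·1 + 3·4 + 35·3 + 19·5 + 31·4 + 20·4 + 37·2 = 514
Theo has the highest Borda score (525).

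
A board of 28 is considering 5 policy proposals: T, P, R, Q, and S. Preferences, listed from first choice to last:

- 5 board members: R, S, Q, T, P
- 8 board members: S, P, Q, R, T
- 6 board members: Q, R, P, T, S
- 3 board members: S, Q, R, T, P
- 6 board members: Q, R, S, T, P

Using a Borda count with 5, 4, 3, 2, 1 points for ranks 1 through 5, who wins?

T: 5·2 + 8·1 + 6·2 + 3·2 + 6·2 = 48
P: 5·1 + 8·4 + 6·3 + 3·1 + 6·1 = 64
R: 5·5 + 8·2 + 6·4 + 3·3 + 6·4 = 98
Q: 5·3 + 8·3 + 6·5 + 3·4 + 6·5 = 111
S: 5·4 + 8·5 + 6·1 + 3·5 + 6·3 = 99
Q has the highest Borda score (111).

Q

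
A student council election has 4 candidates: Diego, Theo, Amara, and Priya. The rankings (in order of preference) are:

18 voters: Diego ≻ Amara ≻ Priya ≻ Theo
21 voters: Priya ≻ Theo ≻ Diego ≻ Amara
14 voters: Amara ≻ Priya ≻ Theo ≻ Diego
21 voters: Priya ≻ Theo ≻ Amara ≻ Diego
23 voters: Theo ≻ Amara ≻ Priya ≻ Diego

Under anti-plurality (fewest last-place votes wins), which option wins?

Priya

Last-place votes: Diego 58, Theo 18, Amara 21, Priya 0.
Priya is ranked last by the fewest voters, so Priya wins.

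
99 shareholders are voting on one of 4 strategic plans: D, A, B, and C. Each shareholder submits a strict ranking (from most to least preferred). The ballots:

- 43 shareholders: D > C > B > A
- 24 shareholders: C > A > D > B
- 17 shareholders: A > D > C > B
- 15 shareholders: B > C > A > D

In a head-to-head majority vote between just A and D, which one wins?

Voters preferring A to D: 56; preferring D to A: 43.
A wins the head-to-head.

A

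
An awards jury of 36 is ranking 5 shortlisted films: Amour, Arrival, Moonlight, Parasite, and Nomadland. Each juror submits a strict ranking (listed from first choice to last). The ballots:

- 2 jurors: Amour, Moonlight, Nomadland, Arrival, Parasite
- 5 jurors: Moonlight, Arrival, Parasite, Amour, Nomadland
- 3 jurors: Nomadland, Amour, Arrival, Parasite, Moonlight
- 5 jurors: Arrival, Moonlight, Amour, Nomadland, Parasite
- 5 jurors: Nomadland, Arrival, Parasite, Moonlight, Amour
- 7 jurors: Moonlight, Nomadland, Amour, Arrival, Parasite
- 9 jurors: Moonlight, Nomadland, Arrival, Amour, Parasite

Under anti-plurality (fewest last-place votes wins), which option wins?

Arrival

Last-place votes: Amour 5, Arrival 0, Moonlight 3, Parasite 23, Nomadland 5.
Arrival is ranked last by the fewest voters, so Arrival wins.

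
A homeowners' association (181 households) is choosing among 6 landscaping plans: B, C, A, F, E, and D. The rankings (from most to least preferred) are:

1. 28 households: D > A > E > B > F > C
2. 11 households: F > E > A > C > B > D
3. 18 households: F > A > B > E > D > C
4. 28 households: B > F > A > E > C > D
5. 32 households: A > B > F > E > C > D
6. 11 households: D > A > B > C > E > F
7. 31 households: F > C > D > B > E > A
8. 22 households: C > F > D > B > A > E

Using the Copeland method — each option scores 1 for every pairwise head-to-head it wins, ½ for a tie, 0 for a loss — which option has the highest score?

B: beats C, F, and E; loses to A and D → score 3.
C: beats D; loses to B, A, F, and E → score 1.
A: beats B, C, and E; loses to F and D → score 3.
F: beats C, A, E, and D; loses to B → score 4.
E: beats C; loses to B, A, F, and D → score 1.
D: beats B, A, and E; loses to C and F → score 3.
F has the best pairwise record.

F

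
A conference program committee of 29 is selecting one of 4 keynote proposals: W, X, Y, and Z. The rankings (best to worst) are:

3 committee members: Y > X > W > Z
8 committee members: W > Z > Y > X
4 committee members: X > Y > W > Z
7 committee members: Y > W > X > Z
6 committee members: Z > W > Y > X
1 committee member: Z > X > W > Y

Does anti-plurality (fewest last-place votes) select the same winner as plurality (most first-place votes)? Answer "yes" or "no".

no

Anti-plurality — last-place votes: W 0, X 14, Y 1, Z 14. Winner: W.
Plurality — first-place votes: W 8, X 4, Y 10, Z 7. Winner: Y.
The two methods disagree.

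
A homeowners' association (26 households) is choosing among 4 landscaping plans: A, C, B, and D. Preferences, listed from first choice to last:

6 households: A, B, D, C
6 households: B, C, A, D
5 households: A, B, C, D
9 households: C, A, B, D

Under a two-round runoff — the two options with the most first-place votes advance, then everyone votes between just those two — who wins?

Round 1 first-place votes: A 11, C 9, B 6, D 0.
A and C advance.
Runoff: A is preferred to C by 11 voters; C by 15.
C wins the runoff.

C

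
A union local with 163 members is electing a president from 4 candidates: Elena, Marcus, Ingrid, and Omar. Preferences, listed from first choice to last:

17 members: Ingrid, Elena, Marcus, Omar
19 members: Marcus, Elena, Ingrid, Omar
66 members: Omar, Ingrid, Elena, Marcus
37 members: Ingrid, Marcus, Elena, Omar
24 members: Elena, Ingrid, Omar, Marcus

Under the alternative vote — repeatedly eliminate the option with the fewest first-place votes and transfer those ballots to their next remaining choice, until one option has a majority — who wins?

Round 1: Elena 24, Marcus 19, Ingrid 54, Omar 66. Eliminate Marcus.
Round 2: Elena 43, Ingrid 54, Omar 66. Eliminate Elena.
Round 3: Ingrid 97, Omar 66. Ingrid has a majority.

Ingrid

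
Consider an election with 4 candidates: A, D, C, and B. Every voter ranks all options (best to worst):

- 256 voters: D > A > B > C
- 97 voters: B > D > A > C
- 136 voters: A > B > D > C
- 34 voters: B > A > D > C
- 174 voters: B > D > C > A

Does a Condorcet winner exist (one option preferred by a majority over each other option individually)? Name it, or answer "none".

none

Checking pairwise contests:
D beats A 527–170.
B beats D 441–256.
A beats C 523–174.
A beats B 392–305.
Every option loses at least one head-to-head, so there is no Condorcet winner.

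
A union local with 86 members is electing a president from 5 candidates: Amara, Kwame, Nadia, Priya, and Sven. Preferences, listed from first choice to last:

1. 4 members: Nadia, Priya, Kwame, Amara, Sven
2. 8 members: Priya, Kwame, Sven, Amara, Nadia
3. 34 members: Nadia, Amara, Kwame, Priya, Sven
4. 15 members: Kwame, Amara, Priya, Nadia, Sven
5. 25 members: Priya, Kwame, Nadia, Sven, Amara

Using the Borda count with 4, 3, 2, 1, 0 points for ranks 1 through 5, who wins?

Amara: 4·1 + 8·1 + 34·3 + 15·3 + 25·0 = 159
Kwame: 4·2 + 8·3 + 34·2 + 15·4 + 25·3 = 235
Nadia: 4·4 + 8·0 + 34·4 + 15·1 + 25·2 = 217
Priya: 4·3 + 8·4 + 34·1 + 15·2 + 25·4 = 208
Sven: 4·0 + 8·2 + 34·0 + 15·0 + 25·1 = 41
Kwame has the highest Borda score (235).

Kwame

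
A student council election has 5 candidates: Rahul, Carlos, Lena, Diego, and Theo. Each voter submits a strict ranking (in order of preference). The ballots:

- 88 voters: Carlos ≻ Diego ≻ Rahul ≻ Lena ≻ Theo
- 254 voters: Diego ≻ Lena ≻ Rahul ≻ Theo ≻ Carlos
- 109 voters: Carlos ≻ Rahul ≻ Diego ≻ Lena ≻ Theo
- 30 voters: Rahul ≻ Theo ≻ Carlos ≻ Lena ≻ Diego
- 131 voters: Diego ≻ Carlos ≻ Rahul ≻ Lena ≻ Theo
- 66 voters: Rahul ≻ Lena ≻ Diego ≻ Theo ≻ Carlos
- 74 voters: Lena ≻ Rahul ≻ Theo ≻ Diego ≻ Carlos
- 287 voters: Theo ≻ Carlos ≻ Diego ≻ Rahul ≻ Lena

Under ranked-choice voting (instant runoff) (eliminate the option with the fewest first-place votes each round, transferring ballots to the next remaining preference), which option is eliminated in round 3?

Round 1: Rahul 96, Carlos 197, Lena 74, Diego 385, Theo 287. Eliminate Lena.
Round 2: Rahul 170, Carlos 197, Diego 385, Theo 287. Eliminate Rahul.
Round 3: Carlos 197, Diego 451, Theo 391. Eliminate Carlos.

Carlos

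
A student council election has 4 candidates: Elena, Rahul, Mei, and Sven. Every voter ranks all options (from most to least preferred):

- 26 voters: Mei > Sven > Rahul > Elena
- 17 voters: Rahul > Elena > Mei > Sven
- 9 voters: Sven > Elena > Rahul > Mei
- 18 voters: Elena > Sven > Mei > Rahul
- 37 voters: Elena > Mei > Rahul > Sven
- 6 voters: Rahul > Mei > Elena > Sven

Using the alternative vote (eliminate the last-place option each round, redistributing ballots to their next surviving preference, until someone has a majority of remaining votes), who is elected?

Round 1: Elena 55, Rahul 23, Mei 26, Sven 9. Eliminate Sven.
Round 2: Elena 64, Rahul 23, Mei 26. Elena has a majority.

Elena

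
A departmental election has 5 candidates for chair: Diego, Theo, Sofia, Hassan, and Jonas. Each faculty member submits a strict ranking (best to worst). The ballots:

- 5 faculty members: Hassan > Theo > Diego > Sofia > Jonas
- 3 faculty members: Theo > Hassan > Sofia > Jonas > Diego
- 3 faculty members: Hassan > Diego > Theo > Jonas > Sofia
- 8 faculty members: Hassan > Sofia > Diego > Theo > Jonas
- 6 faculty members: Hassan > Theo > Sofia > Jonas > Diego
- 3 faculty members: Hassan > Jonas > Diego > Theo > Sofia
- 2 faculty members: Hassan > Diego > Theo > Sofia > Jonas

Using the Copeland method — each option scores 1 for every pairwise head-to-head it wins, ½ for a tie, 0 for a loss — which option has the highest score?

Hassan

Diego: beats Theo and Jonas; loses to Sofia and Hassan → score 2.
Theo: beats Sofia and Jonas; loses to Diego and Hassan → score 2.
Sofia: beats Diego and Jonas; loses to Theo and Hassan → score 2.
Hassan: beats Diego, Theo, Sofia, and Jonas → score 4.
Jonas: loses to Diego, Theo, Sofia, and Hassan → score 0.
Hassan has the best pairwise record.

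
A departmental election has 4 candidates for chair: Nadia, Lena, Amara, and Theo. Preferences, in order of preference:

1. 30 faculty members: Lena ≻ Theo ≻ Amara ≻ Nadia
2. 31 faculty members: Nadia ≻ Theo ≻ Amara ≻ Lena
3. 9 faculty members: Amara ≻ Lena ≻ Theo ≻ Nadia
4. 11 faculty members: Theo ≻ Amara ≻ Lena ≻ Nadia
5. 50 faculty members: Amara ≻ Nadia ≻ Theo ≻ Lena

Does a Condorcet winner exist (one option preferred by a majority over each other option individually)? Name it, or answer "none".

none

Checking pairwise contests:
Amara beats Nadia 100–31.
Nadia beats Lena 81–50.
Theo beats Amara 72–59.
Nadia beats Theo 81–50.
Every option loses at least one head-to-head, so there is no Condorcet winner.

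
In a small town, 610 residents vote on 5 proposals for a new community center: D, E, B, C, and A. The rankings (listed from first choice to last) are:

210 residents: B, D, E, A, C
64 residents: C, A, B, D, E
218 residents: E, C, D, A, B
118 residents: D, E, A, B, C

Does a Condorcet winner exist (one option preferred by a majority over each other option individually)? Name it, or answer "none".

D

D vs E: 392–218 for D.
D vs B: 336–274 for D.
D vs C: 328–282 for D.
D vs A: 546–64 for D.
D beats every other option head-to-head.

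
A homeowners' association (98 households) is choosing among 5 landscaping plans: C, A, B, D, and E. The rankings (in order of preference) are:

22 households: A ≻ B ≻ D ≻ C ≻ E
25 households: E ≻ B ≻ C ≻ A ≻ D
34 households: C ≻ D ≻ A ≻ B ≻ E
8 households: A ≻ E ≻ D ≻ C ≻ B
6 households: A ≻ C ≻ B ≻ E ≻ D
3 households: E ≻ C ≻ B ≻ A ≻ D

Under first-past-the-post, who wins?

A

First-place votes: C 34, A 36, B 0, D 0, E 28.
A has the most first-place votes.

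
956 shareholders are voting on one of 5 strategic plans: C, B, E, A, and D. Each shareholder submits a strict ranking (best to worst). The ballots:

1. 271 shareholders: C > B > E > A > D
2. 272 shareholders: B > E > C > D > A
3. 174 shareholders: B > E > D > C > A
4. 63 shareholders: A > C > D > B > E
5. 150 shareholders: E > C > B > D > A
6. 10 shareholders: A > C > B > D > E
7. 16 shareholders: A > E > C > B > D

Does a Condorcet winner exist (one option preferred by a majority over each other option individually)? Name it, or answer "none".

Checking pairwise contests:
E beats C 612–344.
C beats B 510–446.
B beats E 790–166.
C beats A 867–89.
C beats D 782–174.
Every option loses at least one head-to-head, so there is no Condorcet winner.

none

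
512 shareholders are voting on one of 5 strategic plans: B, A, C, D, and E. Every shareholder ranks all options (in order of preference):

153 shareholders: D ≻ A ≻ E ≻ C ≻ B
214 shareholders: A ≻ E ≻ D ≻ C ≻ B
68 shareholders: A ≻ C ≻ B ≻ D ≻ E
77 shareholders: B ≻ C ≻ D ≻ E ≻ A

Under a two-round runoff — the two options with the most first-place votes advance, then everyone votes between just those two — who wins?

Round 1 first-place votes: B 77, A 282, C 0, D 153, E 0.
A and D advance.
Runoff: A is preferred to D by 282 voters; D by 230.
A wins the runoff.

A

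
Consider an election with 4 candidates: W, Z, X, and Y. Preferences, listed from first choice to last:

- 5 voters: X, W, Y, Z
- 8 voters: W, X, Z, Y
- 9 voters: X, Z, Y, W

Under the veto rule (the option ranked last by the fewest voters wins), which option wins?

X

Last-place votes: W 9, Z 5, X 0, Y 8.
X is ranked last by the fewest voters, so X wins.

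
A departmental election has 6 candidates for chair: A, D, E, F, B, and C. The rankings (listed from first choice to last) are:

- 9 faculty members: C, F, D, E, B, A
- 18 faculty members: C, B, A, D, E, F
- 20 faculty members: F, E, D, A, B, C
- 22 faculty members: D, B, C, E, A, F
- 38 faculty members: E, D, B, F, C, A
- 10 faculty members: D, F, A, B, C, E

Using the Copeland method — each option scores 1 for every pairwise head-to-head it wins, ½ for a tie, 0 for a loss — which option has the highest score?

D

A: loses to D, E, F, B, and C → score 0.
D: beats A, E, F, B, and C → score 5.
E: beats A, F, and B; loses to D and C → score 3.
F: beats A and C; loses to D, E, and B → score 2.
B: beats A, F, and C; loses to D and E → score 3.
C: beats A and E; loses to D, F, and B → score 2.
D has the best pairwise record.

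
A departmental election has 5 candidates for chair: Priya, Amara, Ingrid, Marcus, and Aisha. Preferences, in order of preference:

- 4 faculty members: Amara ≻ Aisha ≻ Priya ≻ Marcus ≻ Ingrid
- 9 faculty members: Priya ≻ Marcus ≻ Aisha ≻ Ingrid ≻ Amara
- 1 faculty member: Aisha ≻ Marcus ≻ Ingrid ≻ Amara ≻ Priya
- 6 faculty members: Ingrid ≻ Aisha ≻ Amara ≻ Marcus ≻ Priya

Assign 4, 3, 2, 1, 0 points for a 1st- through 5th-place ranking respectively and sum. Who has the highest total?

Aisha

Priya: 4·2 + 9·4 + 1·0 + 6·0 = 44
Amara: 4·4 + 9·0 + 1·1 + 6·2 = 29
Ingrid: 4·0 + 9·1 + 1·2 + 6·4 = 35
Marcus: 4·1 + 9·3 + 1·3 + 6·1 = 40
Aisha: 4·3 + 9·2 + 1·4 + 6·3 = 52
Aisha has the highest Borda score (52).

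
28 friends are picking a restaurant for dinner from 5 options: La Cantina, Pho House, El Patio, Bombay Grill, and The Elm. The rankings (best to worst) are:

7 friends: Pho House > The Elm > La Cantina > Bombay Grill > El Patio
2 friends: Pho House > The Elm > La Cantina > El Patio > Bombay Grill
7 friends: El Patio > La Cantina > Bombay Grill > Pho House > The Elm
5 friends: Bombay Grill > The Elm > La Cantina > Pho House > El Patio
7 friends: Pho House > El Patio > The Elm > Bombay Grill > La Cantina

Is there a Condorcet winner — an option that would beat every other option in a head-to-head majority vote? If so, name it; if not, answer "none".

Pho House

Pho House vs La Cantina: 16–12 for Pho House.
Pho House vs El Patio: 21–7 for Pho House.
Pho House vs Bombay Grill: 16–12 for Pho House.
Pho House vs The Elm: 23–5 for Pho House.
Pho House beats every other option head-to-head.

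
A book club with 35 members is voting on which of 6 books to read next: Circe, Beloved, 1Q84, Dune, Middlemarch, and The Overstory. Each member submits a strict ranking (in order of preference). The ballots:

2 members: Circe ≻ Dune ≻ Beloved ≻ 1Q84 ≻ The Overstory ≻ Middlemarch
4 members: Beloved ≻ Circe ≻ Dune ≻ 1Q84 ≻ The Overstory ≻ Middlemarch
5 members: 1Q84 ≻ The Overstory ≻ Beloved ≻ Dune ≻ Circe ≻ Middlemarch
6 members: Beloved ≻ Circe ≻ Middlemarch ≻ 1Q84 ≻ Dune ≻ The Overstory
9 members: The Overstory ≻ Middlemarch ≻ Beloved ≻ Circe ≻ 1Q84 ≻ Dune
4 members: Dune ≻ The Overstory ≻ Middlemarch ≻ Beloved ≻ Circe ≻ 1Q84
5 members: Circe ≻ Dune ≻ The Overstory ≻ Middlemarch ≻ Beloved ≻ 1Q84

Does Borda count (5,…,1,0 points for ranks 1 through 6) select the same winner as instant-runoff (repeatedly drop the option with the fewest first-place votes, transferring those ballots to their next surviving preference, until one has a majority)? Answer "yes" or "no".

Borda — scores: Circe 102, Beloved 111, 1Q84 58, Dune 76, Middlemarch 76, The Overstory 102. Winner: Beloved.
Instant-runoff — R1 Circe 7, Beloved 10, 1Q84 5, Dune 4, Middlemarch 0, The Overstory 9 (Middlemarch out); R2 Circe 7, Beloved 10, 1Q84 5, Dune 4, The Overstory 9 (Dune out); R3 Circe 7, Beloved 10, 1Q84 5, The Overstory 13 (1Q84 out); R4 Circe 7, Beloved 10, The Overstory 18 (The Overstory winner). Winner: The Overstory.
The two methods disagree.

no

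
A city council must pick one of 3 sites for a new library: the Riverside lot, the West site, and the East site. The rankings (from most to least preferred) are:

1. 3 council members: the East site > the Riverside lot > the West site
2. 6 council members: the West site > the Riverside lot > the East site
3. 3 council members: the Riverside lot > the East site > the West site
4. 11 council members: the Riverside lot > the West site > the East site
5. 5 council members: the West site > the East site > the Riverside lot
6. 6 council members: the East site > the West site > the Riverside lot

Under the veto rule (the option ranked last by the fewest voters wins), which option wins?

Last-place votes: the Riverside lot 11, the West site 6, the East site 17.
the West site is ranked last by the fewest voters, so the West site wins.

the West site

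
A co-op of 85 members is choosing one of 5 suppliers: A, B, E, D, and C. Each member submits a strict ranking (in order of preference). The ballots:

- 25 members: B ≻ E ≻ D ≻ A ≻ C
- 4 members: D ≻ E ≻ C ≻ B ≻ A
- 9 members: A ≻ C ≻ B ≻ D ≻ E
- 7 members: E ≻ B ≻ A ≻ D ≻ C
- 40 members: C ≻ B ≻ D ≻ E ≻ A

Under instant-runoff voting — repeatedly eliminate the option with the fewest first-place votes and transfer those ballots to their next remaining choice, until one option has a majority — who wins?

Round 1: A 9, B 25, E 7, D 4, C 40. Eliminate D.
Round 2: A 9, B 25, E 11, C 40. Eliminate A.
Round 3: B 25, E 11, C 49. C has a majority.

C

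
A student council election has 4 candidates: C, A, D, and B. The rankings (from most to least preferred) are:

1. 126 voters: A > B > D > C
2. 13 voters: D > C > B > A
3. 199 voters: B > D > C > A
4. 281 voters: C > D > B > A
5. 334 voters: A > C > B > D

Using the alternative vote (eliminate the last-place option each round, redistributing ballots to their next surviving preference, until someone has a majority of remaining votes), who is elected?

C

Round 1: C 281, A 460, D 13, B 199. Eliminate D.
Round 2: C 294, A 460, B 199. Eliminate B.
Round 3: C 493, A 460. C has a majority.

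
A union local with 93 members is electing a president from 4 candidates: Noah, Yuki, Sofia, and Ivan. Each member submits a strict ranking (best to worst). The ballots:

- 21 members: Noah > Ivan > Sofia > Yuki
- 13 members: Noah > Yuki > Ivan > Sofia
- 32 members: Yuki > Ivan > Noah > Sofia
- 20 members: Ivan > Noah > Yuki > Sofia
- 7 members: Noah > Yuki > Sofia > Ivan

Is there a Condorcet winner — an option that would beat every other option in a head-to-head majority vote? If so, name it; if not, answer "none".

Checking pairwise contests:
Ivan beats Noah 52–41.
Noah beats Yuki 61–32.
Noah beats Sofia 93–0.
Yuki beats Ivan 52–41.
Every option loses at least one head-to-head, so there is no Condorcet winner.

none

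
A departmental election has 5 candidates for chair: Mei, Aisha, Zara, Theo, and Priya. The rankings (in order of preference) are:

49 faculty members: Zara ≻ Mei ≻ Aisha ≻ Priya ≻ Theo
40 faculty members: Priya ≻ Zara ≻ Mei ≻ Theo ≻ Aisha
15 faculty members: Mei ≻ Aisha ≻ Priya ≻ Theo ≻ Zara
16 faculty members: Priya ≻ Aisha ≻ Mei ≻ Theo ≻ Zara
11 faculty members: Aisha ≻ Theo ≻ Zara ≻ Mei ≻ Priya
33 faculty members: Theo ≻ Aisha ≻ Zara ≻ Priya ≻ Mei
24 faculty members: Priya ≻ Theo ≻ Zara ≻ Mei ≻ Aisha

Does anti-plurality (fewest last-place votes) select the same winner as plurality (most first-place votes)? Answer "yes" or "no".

Anti-plurality — last-place votes: Mei 33, Aisha 64, Zara 31, Theo 49, Priya 11. Winner: Priya.
Plurality — first-place votes: Mei 15, Aisha 11, Zara 49, Theo 33, Priya 80. Winner: Priya.
The two methods agree.

yes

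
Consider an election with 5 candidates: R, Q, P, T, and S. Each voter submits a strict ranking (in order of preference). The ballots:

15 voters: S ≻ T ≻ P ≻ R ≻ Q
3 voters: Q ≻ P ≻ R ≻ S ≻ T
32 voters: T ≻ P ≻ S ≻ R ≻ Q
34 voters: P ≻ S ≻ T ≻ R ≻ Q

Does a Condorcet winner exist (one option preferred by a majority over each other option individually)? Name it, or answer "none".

Checking pairwise contests:
P beats R 84–0.
R beats Q 81–3.
T beats P 47–37.
S beats T 52–32.
P beats S 69–15.
Every option loses at least one head-to-head, so there is no Condorcet winner.

none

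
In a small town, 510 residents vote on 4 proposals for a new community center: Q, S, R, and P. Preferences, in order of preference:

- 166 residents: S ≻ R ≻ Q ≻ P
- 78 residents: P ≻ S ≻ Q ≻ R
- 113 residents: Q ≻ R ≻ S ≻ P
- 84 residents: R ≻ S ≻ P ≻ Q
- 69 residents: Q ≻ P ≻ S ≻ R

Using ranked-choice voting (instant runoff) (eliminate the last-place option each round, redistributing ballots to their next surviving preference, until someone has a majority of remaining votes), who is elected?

S

Round 1: Q 182, S 166, R 84, P 78. Eliminate P.
Round 2: Q 182, S 244, R 84. Eliminate R.
Round 3: Q 182, S 328. S has a majority.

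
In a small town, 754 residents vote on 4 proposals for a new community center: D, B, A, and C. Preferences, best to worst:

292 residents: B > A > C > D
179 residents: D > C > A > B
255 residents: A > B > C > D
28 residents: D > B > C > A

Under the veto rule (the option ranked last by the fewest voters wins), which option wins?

C

Last-place votes: D 547, B 179, A 28, C 0.
C is ranked last by the fewest voters, so C wins.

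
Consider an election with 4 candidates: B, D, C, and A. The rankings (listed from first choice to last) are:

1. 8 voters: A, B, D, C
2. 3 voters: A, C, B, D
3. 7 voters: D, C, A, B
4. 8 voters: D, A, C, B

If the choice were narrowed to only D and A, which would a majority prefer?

Voters preferring D to A: 15; preferring A to D: 11.
D wins the head-to-head.

D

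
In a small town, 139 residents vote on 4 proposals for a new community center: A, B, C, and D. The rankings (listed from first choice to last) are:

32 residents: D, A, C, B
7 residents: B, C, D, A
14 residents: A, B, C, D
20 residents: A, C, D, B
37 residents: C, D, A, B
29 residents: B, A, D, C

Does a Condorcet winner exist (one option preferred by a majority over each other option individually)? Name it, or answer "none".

none

Checking pairwise contests:
D beats A 76–63.
A beats B 103–36.
A beats C 95–44.
C beats D 78–61.
Every option loses at least one head-to-head, so there is no Condorcet winner.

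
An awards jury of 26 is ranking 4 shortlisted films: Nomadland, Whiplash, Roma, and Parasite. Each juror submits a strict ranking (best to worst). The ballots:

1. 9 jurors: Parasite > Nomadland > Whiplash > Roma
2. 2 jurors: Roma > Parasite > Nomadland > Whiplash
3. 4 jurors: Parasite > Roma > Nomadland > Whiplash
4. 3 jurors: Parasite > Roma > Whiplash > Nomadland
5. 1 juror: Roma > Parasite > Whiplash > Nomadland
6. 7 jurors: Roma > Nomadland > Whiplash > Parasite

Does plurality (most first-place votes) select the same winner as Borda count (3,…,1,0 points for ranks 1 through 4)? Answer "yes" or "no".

yes

Plurality — first-place votes: Nomadland 0, Whiplash 0, Roma 10, Parasite 16. Winner: Parasite.
Borda — scores: Nomadland 38, Whiplash 20, Roma 44, Parasite 54. Winner: Parasite.
The two methods agree.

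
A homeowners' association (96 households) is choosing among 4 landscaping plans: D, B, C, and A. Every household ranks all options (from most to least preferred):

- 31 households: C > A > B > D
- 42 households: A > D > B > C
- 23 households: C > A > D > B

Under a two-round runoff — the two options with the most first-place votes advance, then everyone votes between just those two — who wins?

C

Round 1 first-place votes: D 0, B 0, C 54, A 42.
C and A advance.
Runoff: C is preferred to A by 54 voters; A by 42.
C wins the runoff.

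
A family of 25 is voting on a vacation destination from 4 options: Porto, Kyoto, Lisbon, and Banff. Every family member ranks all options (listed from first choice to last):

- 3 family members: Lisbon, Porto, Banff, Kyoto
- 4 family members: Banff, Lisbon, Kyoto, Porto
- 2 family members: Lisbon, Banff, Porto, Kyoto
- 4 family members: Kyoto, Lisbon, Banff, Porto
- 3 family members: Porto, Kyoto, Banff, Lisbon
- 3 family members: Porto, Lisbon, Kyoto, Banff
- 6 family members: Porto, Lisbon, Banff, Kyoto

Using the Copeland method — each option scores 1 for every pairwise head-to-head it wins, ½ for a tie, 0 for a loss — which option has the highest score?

Porto: beats Kyoto and Banff; loses to Lisbon → score 2.
Kyoto: loses to Porto, Lisbon, and Banff → score 0.
Lisbon: beats Porto, Kyoto, and Banff → score 3.
Banff: beats Kyoto; loses to Porto and Lisbon → score 1.
Lisbon has the best pairwise record.

Lisbon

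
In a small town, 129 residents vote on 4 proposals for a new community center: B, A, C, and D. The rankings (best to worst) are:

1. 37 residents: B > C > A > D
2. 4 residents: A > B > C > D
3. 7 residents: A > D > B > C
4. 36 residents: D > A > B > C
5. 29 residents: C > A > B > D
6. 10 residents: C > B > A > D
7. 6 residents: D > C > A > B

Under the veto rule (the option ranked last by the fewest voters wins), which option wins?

Last-place votes: B 6, A 0, C 43, D 80.
A is ranked last by the fewest voters, so A wins.

A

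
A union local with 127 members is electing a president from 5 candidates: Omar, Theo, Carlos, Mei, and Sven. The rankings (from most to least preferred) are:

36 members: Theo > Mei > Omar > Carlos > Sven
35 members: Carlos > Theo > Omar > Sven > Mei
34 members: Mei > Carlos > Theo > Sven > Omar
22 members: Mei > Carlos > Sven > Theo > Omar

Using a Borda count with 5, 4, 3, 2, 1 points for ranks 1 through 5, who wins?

Carlos

Omar: 36·3 + 35·3 + 34·1 + 22·1 = 269
Theo: 36·5 + 35·4 + 34·3 + 22·2 = 466
Carlos: 36·2 + 35·5 + 34·4 + 22·4 = 471
Mei: 36·4 + 35·1 + 34·5 + 22·5 = 459
Sven: 36·1 + 35·2 + 34·2 + 22·3 = 240
Carlos has the highest Borda score (471).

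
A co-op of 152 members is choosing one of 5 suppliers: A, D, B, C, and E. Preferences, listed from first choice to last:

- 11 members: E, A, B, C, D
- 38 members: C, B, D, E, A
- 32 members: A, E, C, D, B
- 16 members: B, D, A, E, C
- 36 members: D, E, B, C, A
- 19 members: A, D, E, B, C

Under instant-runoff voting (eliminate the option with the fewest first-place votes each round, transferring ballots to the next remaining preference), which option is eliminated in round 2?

B

Round 1: A 51, D 36, B 16, C 38, E 11. Eliminate E.
Round 2: A 62, D 36, B 16, C 38. Eliminate B.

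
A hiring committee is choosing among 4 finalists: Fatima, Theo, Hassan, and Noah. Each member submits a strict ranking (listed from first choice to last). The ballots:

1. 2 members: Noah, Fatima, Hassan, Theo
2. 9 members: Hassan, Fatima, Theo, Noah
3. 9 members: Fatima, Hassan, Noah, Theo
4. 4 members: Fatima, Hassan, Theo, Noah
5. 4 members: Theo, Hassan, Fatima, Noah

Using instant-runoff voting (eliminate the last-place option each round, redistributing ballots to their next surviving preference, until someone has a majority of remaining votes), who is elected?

Round 1: Fatima 13, Theo 4, Hassan 9, Noah 2. Eliminate Noah.
Round 2: Fatima 15, Theo 4, Hassan 9. Fatima has a majority.

Fatima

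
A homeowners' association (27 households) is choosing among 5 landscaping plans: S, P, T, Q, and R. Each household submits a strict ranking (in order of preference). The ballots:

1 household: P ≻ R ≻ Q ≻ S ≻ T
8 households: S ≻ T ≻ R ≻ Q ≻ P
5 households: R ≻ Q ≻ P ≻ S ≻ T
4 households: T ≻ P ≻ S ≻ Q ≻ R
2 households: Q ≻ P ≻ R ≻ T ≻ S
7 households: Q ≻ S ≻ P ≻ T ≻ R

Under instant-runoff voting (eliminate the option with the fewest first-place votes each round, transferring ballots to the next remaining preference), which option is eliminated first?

Round 1: S 8, P 1, T 4, Q 9, R 5. Eliminate P.

P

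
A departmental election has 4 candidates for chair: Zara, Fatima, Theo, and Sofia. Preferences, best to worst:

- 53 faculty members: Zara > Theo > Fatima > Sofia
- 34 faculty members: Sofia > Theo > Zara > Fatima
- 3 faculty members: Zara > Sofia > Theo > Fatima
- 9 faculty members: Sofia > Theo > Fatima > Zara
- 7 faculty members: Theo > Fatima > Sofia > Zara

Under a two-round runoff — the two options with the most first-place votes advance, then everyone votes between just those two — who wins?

Round 1 first-place votes: Zara 56, Fatima 0, Theo 7, Sofia 43.
Zara and Sofia advance.
Runoff: Zara is preferred to Sofia by 56 voters; Sofia by 50.
Zara wins the runoff.

Zara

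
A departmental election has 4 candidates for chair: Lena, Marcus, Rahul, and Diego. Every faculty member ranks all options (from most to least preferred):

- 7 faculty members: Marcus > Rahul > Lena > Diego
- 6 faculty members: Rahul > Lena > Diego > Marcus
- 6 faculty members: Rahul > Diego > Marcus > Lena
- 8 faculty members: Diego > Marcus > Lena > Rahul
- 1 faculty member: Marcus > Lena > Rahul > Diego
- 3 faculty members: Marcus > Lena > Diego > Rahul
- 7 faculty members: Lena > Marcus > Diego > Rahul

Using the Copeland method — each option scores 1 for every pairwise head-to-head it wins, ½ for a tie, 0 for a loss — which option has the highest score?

Lena: beats Diego; ties Rahul; loses to Marcus → score 1.5.
Marcus: beats Lena and Rahul; loses to Diego → score 2.
Rahul: beats Diego; ties Lena; loses to Marcus → score 1.5.
Diego: beats Marcus; loses to Lena and Rahul → score 1.
Marcus has the best pairwise record.

Marcus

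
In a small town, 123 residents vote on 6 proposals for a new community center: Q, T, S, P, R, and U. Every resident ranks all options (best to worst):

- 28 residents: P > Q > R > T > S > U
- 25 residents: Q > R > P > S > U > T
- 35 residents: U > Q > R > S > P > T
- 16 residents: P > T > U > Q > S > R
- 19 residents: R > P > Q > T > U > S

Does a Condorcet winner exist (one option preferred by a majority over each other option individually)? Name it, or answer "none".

none

Checking pairwise contests:
P beats Q 63–60.
Q beats T 107–16.
Q beats S 123–0.
R beats P 79–44.
Q beats R 104–19.
Q beats U 72–51.
Every option loses at least one head-to-head, so there is no Condorcet winner.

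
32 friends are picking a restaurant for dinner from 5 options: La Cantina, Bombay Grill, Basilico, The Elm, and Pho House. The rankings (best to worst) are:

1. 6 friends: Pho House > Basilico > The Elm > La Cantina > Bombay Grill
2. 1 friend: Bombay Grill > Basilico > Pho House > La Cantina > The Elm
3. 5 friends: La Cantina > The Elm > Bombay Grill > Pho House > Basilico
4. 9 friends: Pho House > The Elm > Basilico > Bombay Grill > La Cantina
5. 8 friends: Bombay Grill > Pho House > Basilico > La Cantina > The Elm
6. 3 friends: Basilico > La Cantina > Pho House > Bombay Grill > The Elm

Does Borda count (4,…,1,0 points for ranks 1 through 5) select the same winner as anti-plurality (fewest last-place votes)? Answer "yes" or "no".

Borda — scores: La Cantina 44, Bombay Grill 58, Basilico 67, The Elm 54, Pho House 97. Winner: Pho House.
Anti-plurality — last-place votes: La Cantina 9, Bombay Grill 6, Basilico 5, The Elm 12, Pho House 0. Winner: Pho House.
The two methods agree.

yes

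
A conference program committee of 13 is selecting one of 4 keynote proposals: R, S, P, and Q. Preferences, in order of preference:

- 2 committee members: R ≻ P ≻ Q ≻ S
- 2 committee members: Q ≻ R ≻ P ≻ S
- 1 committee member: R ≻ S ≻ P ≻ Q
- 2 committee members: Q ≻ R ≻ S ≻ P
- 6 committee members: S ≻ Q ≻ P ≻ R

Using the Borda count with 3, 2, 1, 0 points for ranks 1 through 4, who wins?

Q

R: 2·3 + 2·2 + 1·3 + 2·2 + 6·0 = 17
S: 2·0 + 2·0 + 1·2 + 2·1 + 6·3 = 22
P: 2·2 + 2·1 + 1·1 + 2·0 + 6·1 = 13
Q: 2·1 + 2·3 + 1·0 + 2·3 + 6·2 = 26
Q has the highest Borda score (26).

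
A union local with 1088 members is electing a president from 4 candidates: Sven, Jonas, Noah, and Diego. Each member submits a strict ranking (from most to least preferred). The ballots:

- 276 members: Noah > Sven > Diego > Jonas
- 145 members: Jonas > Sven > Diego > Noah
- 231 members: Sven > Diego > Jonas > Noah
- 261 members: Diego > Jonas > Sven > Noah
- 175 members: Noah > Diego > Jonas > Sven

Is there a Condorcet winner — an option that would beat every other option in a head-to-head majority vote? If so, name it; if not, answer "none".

Checking pairwise contests:
Jonas beats Sven 581–507.
Diego beats Jonas 943–145.
Sven beats Noah 637–451.
Sven beats Diego 652–436.
Every option loses at least one head-to-head, so there is no Condorcet winner.

none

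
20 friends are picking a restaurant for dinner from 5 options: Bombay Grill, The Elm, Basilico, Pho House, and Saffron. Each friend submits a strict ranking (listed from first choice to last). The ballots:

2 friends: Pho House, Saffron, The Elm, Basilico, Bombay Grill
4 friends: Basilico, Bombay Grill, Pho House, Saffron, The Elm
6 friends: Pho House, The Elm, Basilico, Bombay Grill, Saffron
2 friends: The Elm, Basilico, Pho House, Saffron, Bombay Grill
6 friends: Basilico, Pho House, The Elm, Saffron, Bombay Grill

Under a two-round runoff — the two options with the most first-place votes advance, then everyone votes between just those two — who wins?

Basilico

Round 1 first-place votes: Bombay Grill 0, The Elm 2, Basilico 10, Pho House 8, Saffron 0.
Basilico and Pho House advance.
Runoff: Basilico is preferred to Pho House by 12 voters; Pho House by 8.
Basilico wins the runoff.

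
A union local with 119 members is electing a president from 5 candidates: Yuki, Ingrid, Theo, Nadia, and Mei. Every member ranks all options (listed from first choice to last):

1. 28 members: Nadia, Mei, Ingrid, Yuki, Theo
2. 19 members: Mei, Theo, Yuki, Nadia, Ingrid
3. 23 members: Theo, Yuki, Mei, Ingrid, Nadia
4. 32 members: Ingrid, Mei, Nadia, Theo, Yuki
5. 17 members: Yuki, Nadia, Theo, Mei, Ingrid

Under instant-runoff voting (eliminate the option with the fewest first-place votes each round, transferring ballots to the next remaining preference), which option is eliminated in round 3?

Ingrid

Round 1: Yuki 17, Ingrid 32, Theo 23, Nadia 28, Mei 19. Eliminate Yuki.
Round 2: Ingrid 32, Theo 23, Nadia 45, Mei 19. Eliminate Mei.
Round 3: Ingrid 32, Theo 42, Nadia 45. Eliminate Ingrid.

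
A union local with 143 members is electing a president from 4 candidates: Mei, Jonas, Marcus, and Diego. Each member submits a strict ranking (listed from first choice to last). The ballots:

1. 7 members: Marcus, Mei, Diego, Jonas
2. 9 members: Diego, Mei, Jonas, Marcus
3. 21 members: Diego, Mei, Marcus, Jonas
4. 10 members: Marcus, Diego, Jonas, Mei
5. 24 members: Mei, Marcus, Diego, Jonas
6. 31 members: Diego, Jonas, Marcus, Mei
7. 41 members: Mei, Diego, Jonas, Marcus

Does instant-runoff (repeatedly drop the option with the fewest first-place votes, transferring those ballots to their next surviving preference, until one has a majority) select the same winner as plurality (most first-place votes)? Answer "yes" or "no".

yes

Instant-runoff — R1 Mei 65, Jonas 0, Marcus 17, Diego 61 (Jonas out); R2 Mei 65, Marcus 17, Diego 61 (Marcus out); R3 Mei 72, Diego 71 (Mei winner). Winner: Mei.
Plurality — first-place votes: Mei 65, Jonas 0, Marcus 17, Diego 61. Winner: Mei.
The two methods agree.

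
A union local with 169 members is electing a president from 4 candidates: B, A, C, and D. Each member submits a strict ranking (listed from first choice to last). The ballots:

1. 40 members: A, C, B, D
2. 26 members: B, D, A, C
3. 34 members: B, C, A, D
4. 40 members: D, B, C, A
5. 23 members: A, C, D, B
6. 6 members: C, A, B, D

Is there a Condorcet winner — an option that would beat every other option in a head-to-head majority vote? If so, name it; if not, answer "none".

B

B vs A: 100–69 for B.
B vs C: 100–69 for B.
B vs D: 106–63 for B.
B beats every other option head-to-head.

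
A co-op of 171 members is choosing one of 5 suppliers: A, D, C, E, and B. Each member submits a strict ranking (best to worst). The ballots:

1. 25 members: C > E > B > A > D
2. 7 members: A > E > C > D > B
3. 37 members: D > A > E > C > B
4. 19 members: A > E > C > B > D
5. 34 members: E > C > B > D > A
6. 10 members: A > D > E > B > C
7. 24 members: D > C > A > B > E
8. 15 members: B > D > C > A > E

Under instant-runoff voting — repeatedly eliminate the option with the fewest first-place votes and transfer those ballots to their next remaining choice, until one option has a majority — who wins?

Round 1: A 36, D 61, C 25, E 34, B 15. Eliminate B.
Round 2: A 36, D 76, C 25, E 34. Eliminate C.
Round 3: A 36, D 76, E 59. Eliminate A.
Round 4: D 86, E 85. D has a majority.

D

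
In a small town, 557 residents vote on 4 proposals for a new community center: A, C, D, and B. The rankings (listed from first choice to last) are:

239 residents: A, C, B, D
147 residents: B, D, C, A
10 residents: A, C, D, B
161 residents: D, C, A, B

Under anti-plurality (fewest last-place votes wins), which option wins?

Last-place votes: A 147, C 0, D 239, B 171.
C is ranked last by the fewest voters, so C wins.

C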